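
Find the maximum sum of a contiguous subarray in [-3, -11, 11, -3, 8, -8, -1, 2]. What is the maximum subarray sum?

Using Kadane's algorithm on [-3, -11, 11, -3, 8, -8, -1, 2]:

Scanning through the array:
Position 1 (value -11): max_ending_here = -11, max_so_far = -3
Position 2 (value 11): max_ending_here = 11, max_so_far = 11
Position 3 (value -3): max_ending_here = 8, max_so_far = 11
Position 4 (value 8): max_ending_here = 16, max_so_far = 16
Position 5 (value -8): max_ending_here = 8, max_so_far = 16
Position 6 (value -1): max_ending_here = 7, max_so_far = 16
Position 7 (value 2): max_ending_here = 9, max_so_far = 16

Maximum subarray: [11, -3, 8]
Maximum sum: 16

The maximum subarray is [11, -3, 8] with sum 16. This subarray runs from index 2 to index 4.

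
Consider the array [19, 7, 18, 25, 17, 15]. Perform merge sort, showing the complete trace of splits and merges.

Merge sort trace:

Split: [19, 7, 18, 25, 17, 15] -> [19, 7, 18] and [25, 17, 15]
  Split: [19, 7, 18] -> [19] and [7, 18]
    Split: [7, 18] -> [7] and [18]
    Merge: [7] + [18] -> [7, 18]
  Merge: [19] + [7, 18] -> [7, 18, 19]
  Split: [25, 17, 15] -> [25] and [17, 15]
    Split: [17, 15] -> [17] and [15]
    Merge: [17] + [15] -> [15, 17]
  Merge: [25] + [15, 17] -> [15, 17, 25]
Merge: [7, 18, 19] + [15, 17, 25] -> [7, 15, 17, 18, 19, 25]

Final sorted array: [7, 15, 17, 18, 19, 25]

The merge sort proceeds by recursively splitting the array and merging sorted halves.
After all merges, the sorted array is [7, 15, 17, 18, 19, 25].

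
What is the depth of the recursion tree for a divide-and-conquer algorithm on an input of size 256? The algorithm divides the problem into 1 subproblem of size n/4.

For divide and conquer with division factor 4:

Problem sizes at each level:
Level 0: 256
Level 1: 64
Level 2: 16
Level 3: 4
Level 4: 1

The root is level 0 and the size-1 base case is level 4 (the tree spans levels 0 through 4, i.e. 5 levels counting the root), so the depth is the number of divisions: log_4(256) = 4

The recursion tree depth is log_4(256) = 4. At each level, the problem size is divided by 4, so it takes 4 divisions to reduce to a base case of size 1. The algorithm makes 1 recursive call at each level.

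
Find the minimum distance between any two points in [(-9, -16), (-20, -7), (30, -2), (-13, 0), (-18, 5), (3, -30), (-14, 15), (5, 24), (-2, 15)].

Computing all pairwise distances among 9 points:

d((-9, -16), (-20, -7)) = 14.2127
d((-9, -16), (30, -2)) = 41.4367
d((-9, -16), (-13, 0)) = 16.4924
d((-9, -16), (-18, 5)) = 22.8473
d((-9, -16), (3, -30)) = 18.4391
d((-9, -16), (-14, 15)) = 31.4006
d((-9, -16), (5, 24)) = 42.3792
d((-9, -16), (-2, 15)) = 31.7805
d((-20, -7), (30, -2)) = 50.2494
d((-20, -7), (-13, 0)) = 9.8995
d((-20, -7), (-18, 5)) = 12.1655
d((-20, -7), (3, -30)) = 32.5269
d((-20, -7), (-14, 15)) = 22.8035
d((-20, -7), (5, 24)) = 39.8246
d((-20, -7), (-2, 15)) = 28.4253
d((30, -2), (-13, 0)) = 43.0465
d((30, -2), (-18, 5)) = 48.5077
d((30, -2), (3, -30)) = 38.8973
d((30, -2), (-14, 15)) = 47.1699
d((30, -2), (5, 24)) = 36.0694
d((30, -2), (-2, 15)) = 36.2353
d((-13, 0), (-18, 5)) = 7.0711 <-- minimum
d((-13, 0), (3, -30)) = 34.0
d((-13, 0), (-14, 15)) = 15.0333
d((-13, 0), (5, 24)) = 30.0
d((-13, 0), (-2, 15)) = 18.6011
d((-18, 5), (3, -30)) = 40.8167
d((-18, 5), (-14, 15)) = 10.7703
d((-18, 5), (5, 24)) = 29.8329
d((-18, 5), (-2, 15)) = 18.868
d((3, -30), (-14, 15)) = 48.1041
d((3, -30), (5, 24)) = 54.037
d((3, -30), (-2, 15)) = 45.2769
d((-14, 15), (5, 24)) = 21.0238
d((-14, 15), (-2, 15)) = 12.0
d((5, 24), (-2, 15)) = 11.4018

Closest pair: (-13, 0) and (-18, 5) with distance 7.0711

The closest pair is (-13, 0) and (-18, 5) with Euclidean distance 7.0711. For 9 points, brute-force pairwise comparison is shown above. For large n, the divide-and-conquer algorithm (sort by x, recurse on halves, check the dividing strip) achieves O(n log n).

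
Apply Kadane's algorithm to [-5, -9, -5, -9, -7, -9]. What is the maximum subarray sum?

Using Kadane's algorithm on [-5, -9, -5, -9, -7, -9]:

Scanning through the array:
Position 1 (value -9): max_ending_here = -9, max_so_far = -5
Position 2 (value -5): max_ending_here = -5, max_so_far = -5
Position 3 (value -9): max_ending_here = -9, max_so_far = -5
Position 4 (value -7): max_ending_here = -7, max_so_far = -5
Position 5 (value -9): max_ending_here = -9, max_so_far = -5

Maximum subarray: [-5]
Maximum sum: -5

The maximum subarray is [-5] with sum -5. This subarray runs from index 0 to index 0.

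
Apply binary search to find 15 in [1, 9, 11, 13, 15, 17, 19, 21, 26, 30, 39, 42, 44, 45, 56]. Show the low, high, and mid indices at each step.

Binary search for 15 in [1, 9, 11, 13, 15, 17, 19, 21, 26, 30, 39, 42, 44, 45, 56]:

lo=0, hi=14, mid=7, arr[mid]=21 -> 21 > 15, search left half
lo=0, hi=6, mid=3, arr[mid]=13 -> 13 < 15, search right half
lo=4, hi=6, mid=5, arr[mid]=17 -> 17 > 15, search left half
lo=4, hi=4, mid=4, arr[mid]=15 -> Found target at index 4!

Binary search finds 15 at index 4 after 4 comparisons. The search repeatedly halves the search space by comparing with the middle element.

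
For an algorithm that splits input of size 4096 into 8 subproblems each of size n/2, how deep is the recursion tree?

For divide and conquer with division factor 2:

Problem sizes at each level:
Level 0: 4096
Level 1: 2048
Level 2: 1024
Level 3: 512
Level 4: 256
Level 5: 128
Level 6: 64
Level 7: 32
Level 8: 16
Level 9: 8
Level 10: 4
Level 11: 2
Level 12: 1

The root is level 0 and the size-1 base case is level 12 (the tree spans levels 0 through 12, i.e. 13 levels counting the root), so the depth is the number of divisions: log_2(4096) = 12

The recursion tree depth is log_2(4096) = 12. At each level, the problem size is divided by 2, so it takes 12 divisions to reduce to a base case of size 1. The algorithm makes 8 recursive calls at each level.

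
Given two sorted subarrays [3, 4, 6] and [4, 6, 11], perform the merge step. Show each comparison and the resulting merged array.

Merging process:

Compare 3 vs 4: take 3 from left. Merged: [3]
Compare 4 vs 4: take 4 from left. Merged: [3, 4]
Compare 6 vs 4: take 4 from right. Merged: [3, 4, 4]
Compare 6 vs 6: take 6 from left. Merged: [3, 4, 4, 6]
Append remaining from right: [6, 11]. Merged: [3, 4, 4, 6, 6, 11]

Final merged array: [3, 4, 4, 6, 6, 11]
Total comparisons: 4

The merged array is [3, 4, 4, 6, 6, 11], requiring 4 comparisons. The merge step runs in O(n) time where n is the total number of elements.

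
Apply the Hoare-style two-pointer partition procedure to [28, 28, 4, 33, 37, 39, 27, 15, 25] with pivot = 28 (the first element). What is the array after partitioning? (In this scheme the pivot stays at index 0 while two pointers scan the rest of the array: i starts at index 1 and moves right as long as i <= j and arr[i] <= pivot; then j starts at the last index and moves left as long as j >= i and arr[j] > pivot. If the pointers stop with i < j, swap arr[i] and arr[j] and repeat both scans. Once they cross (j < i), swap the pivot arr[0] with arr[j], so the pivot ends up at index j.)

Hoare-style two-pointer partition with pivot = 28:

Initial array: [28, 28, 4, 33, 37, 39, 27, 15, 25]

Pointers start at i = 1, j = 8.
i stops at index 3 (arr[3]=33 > 28), j stops at index 8 (arr[8]=25 <= 28): swap arr[3] and arr[8], array becomes [28, 28, 4, 25, 37, 39, 27, 15, 33]
i stops at index 4 (arr[4]=37 > 28), j stops at index 7 (arr[7]=15 <= 28): swap arr[4] and arr[7], array becomes [28, 28, 4, 25, 15, 39, 27, 37, 33]
i stops at index 5 (arr[5]=39 > 28), j stops at index 6 (arr[6]=27 <= 28): swap arr[5] and arr[6], array becomes [28, 28, 4, 25, 15, 27, 39, 37, 33]
i ends at 6, j ends at 5: the pointers have crossed (j < i), so scanning stops.

Swap pivot arr[0] with arr[5] to place pivot at position 5: [27, 28, 4, 25, 15, 28, 39, 37, 33]
Pivot position: 5

After partitioning with pivot 28, the array becomes [27, 28, 4, 25, 15, 28, 39, 37, 33]. The pivot is placed at index 5. All elements to the left of the pivot are <= 28, and all elements to the right are > 28.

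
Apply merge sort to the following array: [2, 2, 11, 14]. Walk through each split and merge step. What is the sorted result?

Merge sort trace:

Split: [2, 2, 11, 14] -> [2, 2] and [11, 14]
  Split: [2, 2] -> [2] and [2]
  Merge: [2] + [2] -> [2, 2]
  Split: [11, 14] -> [11] and [14]
  Merge: [11] + [14] -> [11, 14]
Merge: [2, 2] + [11, 14] -> [2, 2, 11, 14]

Final sorted array: [2, 2, 11, 14]

The merge sort proceeds by recursively splitting the array and merging sorted halves.
After all merges, the sorted array is [2, 2, 11, 14].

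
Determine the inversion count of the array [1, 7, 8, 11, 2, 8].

Finding inversions in [1, 7, 8, 11, 2, 8]:

(1, 4): arr[1]=7 > arr[4]=2
(2, 4): arr[2]=8 > arr[4]=2
(3, 4): arr[3]=11 > arr[4]=2
(3, 5): arr[3]=11 > arr[5]=8

Total inversions: 4

The array has 4 inversion(s): (1,4), (2,4), (3,4), (3,5). Each pair (i,j) satisfies i < j and arr[i] > arr[j].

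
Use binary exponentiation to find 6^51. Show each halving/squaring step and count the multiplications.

Computing 6^51 by squaring (build up from 6^1; each line after the first costs one multiplication):

6^1 = 6
6^2 = (6^1)^2 = 6^2 = 36
6^3 = 6 * 6^2 = 6 * 36 = 216
6^6 = (6^3)^2 = 216^2 = 46656
6^12 = (6^6)^2 = 46656^2 = 2176782336
6^24 = (6^12)^2 = 2176782336^2 = 4738381338321616896
6^25 = 6 * 6^24 = 6 * 4738381338321616896 = 28430288029929701376
6^50 = (6^25)^2 = 28430288029929701376^2 = 808281277464764060643139600456536293376
6^51 = 6 * 6^50 = 6 * 808281277464764060643139600456536293376 = 4849687664788584363858837602739217760256

Result: 4849687664788584363858837602739217760256
Multiplications needed: 8 (8 lines after 6^1)

6^51 = 4849687664788584363858837602739217760256. Using exponentiation by squaring, this requires 8 multiplications. The key idea: if the exponent is even, square the half-power; if odd, multiply by the base once.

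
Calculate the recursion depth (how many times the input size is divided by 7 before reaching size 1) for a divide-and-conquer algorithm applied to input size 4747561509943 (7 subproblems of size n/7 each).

For divide and conquer with division factor 7:

Problem sizes at each level:
Level 0: 4747561509943
Level 1: 678223072849
Level 2: 96889010407
Level 3: 13841287201
Level 4: 1977326743
Level 5: 282475249
Level 6: 40353607
Level 7: 5764801
Level 8: 823543
Level 9: 117649
Level 10: 16807
Level 11: 2401
Level 12: 343
Level 13: 49
Level 14: 7
Level 15: 1

The root is level 0 and the size-1 base case is level 15 (the tree spans levels 0 through 15, i.e. 16 levels counting the root), so the depth is the number of divisions: log_7(4747561509943) = 15

The recursion tree depth is log_7(4747561509943) = 15. At each level, the problem size is divided by 7, so it takes 15 divisions to reduce to a base case of size 1. The algorithm makes 7 recursive calls at each level.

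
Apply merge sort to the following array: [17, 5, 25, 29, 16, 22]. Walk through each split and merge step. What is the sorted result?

Merge sort trace:

Split: [17, 5, 25, 29, 16, 22] -> [17, 5, 25] and [29, 16, 22]
  Split: [17, 5, 25] -> [17] and [5, 25]
    Split: [5, 25] -> [5] and [25]
    Merge: [5] + [25] -> [5, 25]
  Merge: [17] + [5, 25] -> [5, 17, 25]
  Split: [29, 16, 22] -> [29] and [16, 22]
    Split: [16, 22] -> [16] and [22]
    Merge: [16] + [22] -> [16, 22]
  Merge: [29] + [16, 22] -> [16, 22, 29]
Merge: [5, 17, 25] + [16, 22, 29] -> [5, 16, 17, 22, 25, 29]

Final sorted array: [5, 16, 17, 22, 25, 29]

The merge sort proceeds by recursively splitting the array and merging sorted halves.
After all merges, the sorted array is [5, 16, 17, 22, 25, 29].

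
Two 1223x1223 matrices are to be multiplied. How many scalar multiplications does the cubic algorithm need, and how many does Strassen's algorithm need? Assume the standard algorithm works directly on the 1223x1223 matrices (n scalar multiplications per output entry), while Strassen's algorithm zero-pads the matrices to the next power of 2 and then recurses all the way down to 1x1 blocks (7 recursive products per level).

Matrix multiplication for 1223x1223 matrices:

Strassen's algorithm requires power-of-2 dimensions. Pad 1223x1223 to 2048x2048 (next power of 2).

Standard algorithm: 1223^3 = 1829276567 multiplications
Strassen's algorithm: 7^(log2(2048)) = 7^11 = 1977326743 multiplications
Difference: 1829276567 - 1977326743 = -148050176 (Strassen uses MORE here due to padding overhead — for small or just-over-power-of-2 n, padding can outweigh the per-level savings)

Standard: 1829276567 multiplications (1223^3). Strassen: 1977326743 multiplications (7^11, after padding to 2048x2048). Strassen reduces 8 recursive multiplications to 7 at each level.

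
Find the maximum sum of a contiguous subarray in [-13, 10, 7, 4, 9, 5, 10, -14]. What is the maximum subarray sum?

Using Kadane's algorithm on [-13, 10, 7, 4, 9, 5, 10, -14]:

Scanning through the array:
Position 1 (value 10): max_ending_here = 10, max_so_far = 10
Position 2 (value 7): max_ending_here = 17, max_so_far = 17
Position 3 (value 4): max_ending_here = 21, max_so_far = 21
Position 4 (value 9): max_ending_here = 30, max_so_far = 30
Position 5 (value 5): max_ending_here = 35, max_so_far = 35
Position 6 (value 10): max_ending_here = 45, max_so_far = 45
Position 7 (value -14): max_ending_here = 31, max_so_far = 45

Maximum subarray: [10, 7, 4, 9, 5, 10]
Maximum sum: 45

The maximum subarray is [10, 7, 4, 9, 5, 10] with sum 45. This subarray runs from index 1 to index 6.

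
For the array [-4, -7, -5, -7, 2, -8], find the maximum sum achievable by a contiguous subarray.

Using Kadane's algorithm on [-4, -7, -5, -7, 2, -8]:

Scanning through the array:
Position 1 (value -7): max_ending_here = -7, max_so_far = -4
Position 2 (value -5): max_ending_here = -5, max_so_far = -4
Position 3 (value -7): max_ending_here = -7, max_so_far = -4
Position 4 (value 2): max_ending_here = 2, max_so_far = 2
Position 5 (value -8): max_ending_here = -6, max_so_far = 2

Maximum subarray: [2]
Maximum sum: 2

The maximum subarray is [2] with sum 2. This subarray runs from index 4 to index 4.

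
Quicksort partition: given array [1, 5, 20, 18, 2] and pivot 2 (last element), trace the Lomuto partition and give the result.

Lomuto partition with pivot = 2:

Initial array: [1, 5, 20, 18, 2]

arr[0]=1 <= 2: swap with position 0, array becomes [1, 5, 20, 18, 2]
arr[1]=5 > 2: no swap
arr[2]=20 > 2: no swap
arr[3]=18 > 2: no swap

Place pivot at position 1: [1, 2, 20, 18, 5]
Pivot position: 1

After partitioning with pivot 2, the array becomes [1, 2, 20, 18, 5]. The pivot is placed at index 1. All elements to the left of the pivot are <= 2, and all elements to the right are > 2.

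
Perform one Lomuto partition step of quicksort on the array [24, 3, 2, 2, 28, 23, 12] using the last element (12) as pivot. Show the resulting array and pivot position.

Lomuto partition with pivot = 12:

Initial array: [24, 3, 2, 2, 28, 23, 12]

arr[0]=24 > 12: no swap
arr[1]=3 <= 12: swap with position 0, array becomes [3, 24, 2, 2, 28, 23, 12]
arr[2]=2 <= 12: swap with position 1, array becomes [3, 2, 24, 2, 28, 23, 12]
arr[3]=2 <= 12: swap with position 2, array becomes [3, 2, 2, 24, 28, 23, 12]
arr[4]=28 > 12: no swap
arr[5]=23 > 12: no swap

Place pivot at position 3: [3, 2, 2, 12, 28, 23, 24]
Pivot position: 3

After partitioning with pivot 12, the array becomes [3, 2, 2, 12, 28, 23, 24]. The pivot is placed at index 3. All elements to the left of the pivot are <= 12, and all elements to the right are > 12.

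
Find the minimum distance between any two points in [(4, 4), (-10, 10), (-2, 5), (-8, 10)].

Computing all pairwise distances among 4 points:

d((4, 4), (-10, 10)) = 15.2315
d((4, 4), (-2, 5)) = 6.0828
d((4, 4), (-8, 10)) = 13.4164
d((-10, 10), (-2, 5)) = 9.434
d((-10, 10), (-8, 10)) = 2.0 <-- minimum
d((-2, 5), (-8, 10)) = 7.8102

Closest pair: (-10, 10) and (-8, 10) with distance 2.0

The closest pair is (-10, 10) and (-8, 10) with Euclidean distance 2.0. For 4 points, brute-force pairwise comparison is shown above. For large n, the divide-and-conquer algorithm (sort by x, recurse on halves, check the dividing strip) achieves O(n log n).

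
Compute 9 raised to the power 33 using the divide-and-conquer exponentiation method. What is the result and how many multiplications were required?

Computing 9^33 by squaring (build up from 9^1; each line after the first costs one multiplication):

9^1 = 9
9^2 = (9^1)^2 = 9^2 = 81
9^4 = (9^2)^2 = 81^2 = 6561
9^8 = (9^4)^2 = 6561^2 = 43046721
9^16 = (9^8)^2 = 43046721^2 = 1853020188851841
9^32 = (9^16)^2 = 1853020188851841^2 = 3433683820292512484657849089281
9^33 = 9 * 9^32 = 9 * 3433683820292512484657849089281 = 30903154382632612361920641803529

Result: 30903154382632612361920641803529
Multiplications needed: 6 (6 lines after 9^1)

9^33 = 30903154382632612361920641803529. Using exponentiation by squaring, this requires 6 multiplications. The key idea: if the exponent is even, square the half-power; if odd, multiply by the base once.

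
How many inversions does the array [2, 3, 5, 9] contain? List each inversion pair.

Finding inversions in [2, 3, 5, 9]:


Total inversions: 0

The array has 0 inversions. It is already sorted.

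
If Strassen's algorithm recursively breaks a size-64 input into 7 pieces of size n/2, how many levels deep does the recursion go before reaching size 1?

For divide and conquer with division factor 2:

Problem sizes at each level:
Level 0: 64
Level 1: 32
Level 2: 16
Level 3: 8
Level 4: 4
Level 5: 2
Level 6: 1

The root is level 0 and the size-1 base case is level 6 (the tree spans levels 0 through 6, i.e. 7 levels counting the root), so the depth is the number of divisions: log_2(64) = 6

The recursion tree depth is log_2(64) = 6. At each level, the problem size is divided by 2, so it takes 6 divisions to reduce to a base case of size 1. The algorithm makes 7 recursive calls at each level.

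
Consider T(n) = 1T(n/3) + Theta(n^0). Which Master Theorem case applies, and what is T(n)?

Master Theorem for T(n) = 1T(n/3) + O(n^0):

a = 1, b = 3, c = 0
log_b(a) = log_3(1) = 0.0000

Case 2: c = 0 = log_3(1) = 0.0000
T(n) = O(n^0 log n) = O(log n)

For T(n) = 1T(n/3) + O(n^0): log_3(1) = 0.0000. This is Case 2 of the Master Theorem (c = log_b(a), equal work at all levels), giving O(log n).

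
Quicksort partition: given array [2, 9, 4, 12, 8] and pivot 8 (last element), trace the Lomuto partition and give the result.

Lomuto partition with pivot = 8:

Initial array: [2, 9, 4, 12, 8]

arr[0]=2 <= 8: swap with position 0, array becomes [2, 9, 4, 12, 8]
arr[1]=9 > 8: no swap
arr[2]=4 <= 8: swap with position 1, array becomes [2, 4, 9, 12, 8]
arr[3]=12 > 8: no swap

Place pivot at position 2: [2, 4, 8, 12, 9]
Pivot position: 2

After partitioning with pivot 8, the array becomes [2, 4, 8, 12, 9]. The pivot is placed at index 2. All elements to the left of the pivot are <= 8, and all elements to the right are > 8.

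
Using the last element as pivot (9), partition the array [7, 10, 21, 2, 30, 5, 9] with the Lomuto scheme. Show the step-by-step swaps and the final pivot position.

Lomuto partition with pivot = 9:

Initial array: [7, 10, 21, 2, 30, 5, 9]

arr[0]=7 <= 9: swap with position 0, array becomes [7, 10, 21, 2, 30, 5, 9]
arr[1]=10 > 9: no swap
arr[2]=21 > 9: no swap
arr[3]=2 <= 9: swap with position 1, array becomes [7, 2, 21, 10, 30, 5, 9]
arr[4]=30 > 9: no swap
arr[5]=5 <= 9: swap with position 2, array becomes [7, 2, 5, 10, 30, 21, 9]

Place pivot at position 3: [7, 2, 5, 9, 30, 21, 10]
Pivot position: 3

After partitioning with pivot 9, the array becomes [7, 2, 5, 9, 30, 21, 10]. The pivot is placed at index 3. All elements to the left of the pivot are <= 9, and all elements to the right are > 9.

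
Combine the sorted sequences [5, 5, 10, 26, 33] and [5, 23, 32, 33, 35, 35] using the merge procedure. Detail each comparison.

Merging process:

Compare 5 vs 5: take 5 from left. Merged: [5]
Compare 5 vs 5: take 5 from left. Merged: [5, 5]
Compare 10 vs 5: take 5 from right. Merged: [5, 5, 5]
Compare 10 vs 23: take 10 from left. Merged: [5, 5, 5, 10]
Compare 26 vs 23: take 23 from right. Merged: [5, 5, 5, 10, 23]
Compare 26 vs 32: take 26 from left. Merged: [5, 5, 5, 10, 23, 26]
Compare 33 vs 32: take 32 from right. Merged: [5, 5, 5, 10, 23, 26, 32]
Compare 33 vs 33: take 33 from left. Merged: [5, 5, 5, 10, 23, 26, 32, 33]
Append remaining from right: [33, 35, 35]. Merged: [5, 5, 5, 10, 23, 26, 32, 33, 33, 35, 35]

Final merged array: [5, 5, 5, 10, 23, 26, 32, 33, 33, 35, 35]
Total comparisons: 8

The merged array is [5, 5, 5, 10, 23, 26, 32, 33, 33, 35, 35], requiring 8 comparisons. The merge step runs in O(n) time where n is the total number of elements.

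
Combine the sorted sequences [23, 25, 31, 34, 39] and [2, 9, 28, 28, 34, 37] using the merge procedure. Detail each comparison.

Merging process:

Compare 23 vs 2: take 2 from right. Merged: [2]
Compare 23 vs 9: take 9 from right. Merged: [2, 9]
Compare 23 vs 28: take 23 from left. Merged: [2, 9, 23]
Compare 25 vs 28: take 25 from left. Merged: [2, 9, 23, 25]
Compare 31 vs 28: take 28 from right. Merged: [2, 9, 23, 25, 28]
Compare 31 vs 28: take 28 from right. Merged: [2, 9, 23, 25, 28, 28]
Compare 31 vs 34: take 31 from left. Merged: [2, 9, 23, 25, 28, 28, 31]
Compare 34 vs 34: take 34 from left. Merged: [2, 9, 23, 25, 28, 28, 31, 34]
Compare 39 vs 34: take 34 from right. Merged: [2, 9, 23, 25, 28, 28, 31, 34, 34]
Compare 39 vs 37: take 37 from right. Merged: [2, 9, 23, 25, 28, 28, 31, 34, 34, 37]
Append remaining from left: [39]. Merged: [2, 9, 23, 25, 28, 28, 31, 34, 34, 37, 39]

Final merged array: [2, 9, 23, 25, 28, 28, 31, 34, 34, 37, 39]
Total comparisons: 10

The merged array is [2, 9, 23, 25, 28, 28, 31, 34, 34, 37, 39], requiring 10 comparisons. The merge step runs in O(n) time where n is the total number of elements.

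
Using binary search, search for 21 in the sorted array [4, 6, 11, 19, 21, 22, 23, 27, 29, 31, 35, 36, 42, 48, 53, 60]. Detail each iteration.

Binary search for 21 in [4, 6, 11, 19, 21, 22, 23, 27, 29, 31, 35, 36, 42, 48, 53, 60]:

lo=0, hi=15, mid=7, arr[mid]=27 -> 27 > 21, search left half
lo=0, hi=6, mid=3, arr[mid]=19 -> 19 < 21, search right half
lo=4, hi=6, mid=5, arr[mid]=22 -> 22 > 21, search left half
lo=4, hi=4, mid=4, arr[mid]=21 -> Found target at index 4!

Binary search finds 21 at index 4 after 4 comparisons. The search repeatedly halves the search space by comparing with the middle element.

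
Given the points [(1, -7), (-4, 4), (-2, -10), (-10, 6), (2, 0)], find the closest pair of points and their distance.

Computing all pairwise distances among 5 points:

d((1, -7), (-4, 4)) = 12.083
d((1, -7), (-2, -10)) = 4.2426 <-- minimum
d((1, -7), (-10, 6)) = 17.0294
d((1, -7), (2, 0)) = 7.0711
d((-4, 4), (-2, -10)) = 14.1421
d((-4, 4), (-10, 6)) = 6.3246
d((-4, 4), (2, 0)) = 7.2111
d((-2, -10), (-10, 6)) = 17.8885
d((-2, -10), (2, 0)) = 10.7703
d((-10, 6), (2, 0)) = 13.4164

Closest pair: (1, -7) and (-2, -10) with distance 4.2426

The closest pair is (1, -7) and (-2, -10) with Euclidean distance 4.2426. For 5 points, brute-force pairwise comparison is shown above. For large n, the divide-and-conquer algorithm (sort by x, recurse on halves, check the dividing strip) achieves O(n log n).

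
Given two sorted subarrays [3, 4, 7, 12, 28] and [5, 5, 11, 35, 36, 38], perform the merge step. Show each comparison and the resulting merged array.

Merging process:

Compare 3 vs 5: take 3 from left. Merged: [3]
Compare 4 vs 5: take 4 from left. Merged: [3, 4]
Compare 7 vs 5: take 5 from right. Merged: [3, 4, 5]
Compare 7 vs 5: take 5 from right. Merged: [3, 4, 5, 5]
Compare 7 vs 11: take 7 from left. Merged: [3, 4, 5, 5, 7]
Compare 12 vs 11: take 11 from right. Merged: [3, 4, 5, 5, 7, 11]
Compare 12 vs 35: take 12 from left. Merged: [3, 4, 5, 5, 7, 11, 12]
Compare 28 vs 35: take 28 from left. Merged: [3, 4, 5, 5, 7, 11, 12, 28]
Append remaining from right: [35, 36, 38]. Merged: [3, 4, 5, 5, 7, 11, 12, 28, 35, 36, 38]

Final merged array: [3, 4, 5, 5, 7, 11, 12, 28, 35, 36, 38]
Total comparisons: 8

The merged array is [3, 4, 5, 5, 7, 11, 12, 28, 35, 36, 38], requiring 8 comparisons. The merge step runs in O(n) time where n is the total number of elements.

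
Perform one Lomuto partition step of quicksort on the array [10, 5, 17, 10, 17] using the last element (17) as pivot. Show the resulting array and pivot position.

Lomuto partition with pivot = 17:

Initial array: [10, 5, 17, 10, 17]

arr[0]=10 <= 17: swap with position 0, array becomes [10, 5, 17, 10, 17]
arr[1]=5 <= 17: swap with position 1, array becomes [10, 5, 17, 10, 17]
arr[2]=17 <= 17: swap with position 2, array becomes [10, 5, 17, 10, 17]
arr[3]=10 <= 17: swap with position 3, array becomes [10, 5, 17, 10, 17]

Place pivot at position 4: [10, 5, 17, 10, 17]
Pivot position: 4

After partitioning with pivot 17, the array becomes [10, 5, 17, 10, 17]. The pivot is placed at index 4. All elements to the left of the pivot are <= 17, and all elements to the right are > 17.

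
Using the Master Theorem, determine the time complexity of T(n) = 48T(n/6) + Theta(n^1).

Master Theorem for T(n) = 48T(n/6) + O(n^1):

a = 48, b = 6, c = 1
log_b(a) = log_6(48) = 2.1606

Case 1: c = 1 < log_6(48) = 2.1606
T(n) = O(n^(log_6 48))

For T(n) = 48T(n/6) + O(n^1): log_6(48) = 2.1606. This is Case 1 of the Master Theorem (c < log_b(a), work dominated by leaves), giving O(n^(log_6 48)).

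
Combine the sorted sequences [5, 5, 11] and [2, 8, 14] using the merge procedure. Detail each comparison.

Merging process:

Compare 5 vs 2: take 2 from right. Merged: [2]
Compare 5 vs 8: take 5 from left. Merged: [2, 5]
Compare 5 vs 8: take 5 from left. Merged: [2, 5, 5]
Compare 11 vs 8: take 8 from right. Merged: [2, 5, 5, 8]
Compare 11 vs 14: take 11 from left. Merged: [2, 5, 5, 8, 11]
Append remaining from right: [14]. Merged: [2, 5, 5, 8, 11, 14]

Final merged array: [2, 5, 5, 8, 11, 14]
Total comparisons: 5

The merged array is [2, 5, 5, 8, 11, 14], requiring 5 comparisons. The merge step runs in O(n) time where n is the total number of elements.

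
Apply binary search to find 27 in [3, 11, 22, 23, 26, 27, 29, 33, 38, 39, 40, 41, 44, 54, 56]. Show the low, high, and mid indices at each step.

Binary search for 27 in [3, 11, 22, 23, 26, 27, 29, 33, 38, 39, 40, 41, 44, 54, 56]:

lo=0, hi=14, mid=7, arr[mid]=33 -> 33 > 27, search left half
lo=0, hi=6, mid=3, arr[mid]=23 -> 23 < 27, search right half
lo=4, hi=6, mid=5, arr[mid]=27 -> Found target at index 5!

Binary search finds 27 at index 5 after 3 comparisons. The search repeatedly halves the search space by comparing with the middle element.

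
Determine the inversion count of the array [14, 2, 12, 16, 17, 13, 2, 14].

Finding inversions in [14, 2, 12, 16, 17, 13, 2, 14]:

(0, 1): arr[0]=14 > arr[1]=2
(0, 2): arr[0]=14 > arr[2]=12
(0, 5): arr[0]=14 > arr[5]=13
(0, 6): arr[0]=14 > arr[6]=2
(2, 6): arr[2]=12 > arr[6]=2
(3, 5): arr[3]=16 > arr[5]=13
(3, 6): arr[3]=16 > arr[6]=2
(3, 7): arr[3]=16 > arr[7]=14
(4, 5): arr[4]=17 > arr[5]=13
(4, 6): arr[4]=17 > arr[6]=2
(4, 7): arr[4]=17 > arr[7]=14
(5, 6): arr[5]=13 > arr[6]=2

Total inversions: 12

The array has 12 inversion(s): (0,1), (0,2), (0,5), (0,6), (2,6), (3,5), (3,6), (3,7), (4,5), (4,6), (4,7), (5,6). Each pair (i,j) satisfies i < j and arr[i] > arr[j].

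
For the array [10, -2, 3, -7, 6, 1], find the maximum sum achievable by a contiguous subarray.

Using Kadane's algorithm on [10, -2, 3, -7, 6, 1]:

Scanning through the array:
Position 1 (value -2): max_ending_here = 8, max_so_far = 10
Position 2 (value 3): max_ending_here = 11, max_so_far = 11
Position 3 (value -7): max_ending_here = 4, max_so_far = 11
Position 4 (value 6): max_ending_here = 10, max_so_far = 11
Position 5 (value 1): max_ending_here = 11, max_so_far = 11

Maximum subarray: [10, -2, 3]
Maximum sum: 11

The maximum subarray is [10, -2, 3] with sum 11. This subarray runs from index 0 to index 2.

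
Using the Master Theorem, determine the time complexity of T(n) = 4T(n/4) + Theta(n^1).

Master Theorem for T(n) = 4T(n/4) + O(n^1):

a = 4, b = 4, c = 1
log_b(a) = log_4(4) = 1.0000

Case 2: c = 1 = log_4(4) = 1.0000
T(n) = O(n^1 log n) = O(n log n)

For T(n) = 4T(n/4) + O(n^1): log_4(4) = 1.0000. This is Case 2 of the Master Theorem (c = log_b(a), equal work at all levels), giving O(n log n).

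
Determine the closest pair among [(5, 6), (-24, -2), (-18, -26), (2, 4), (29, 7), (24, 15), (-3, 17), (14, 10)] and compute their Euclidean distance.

Computing all pairwise distances among 8 points:

d((5, 6), (-24, -2)) = 30.0832
d((5, 6), (-18, -26)) = 39.4081
d((5, 6), (2, 4)) = 3.6056 <-- minimum
d((5, 6), (29, 7)) = 24.0208
d((5, 6), (24, 15)) = 21.0238
d((5, 6), (-3, 17)) = 13.6015
d((5, 6), (14, 10)) = 9.8489
d((-24, -2), (-18, -26)) = 24.7386
d((-24, -2), (2, 4)) = 26.6833
d((-24, -2), (29, 7)) = 53.7587
d((-24, -2), (24, 15)) = 50.9215
d((-24, -2), (-3, 17)) = 28.3196
d((-24, -2), (14, 10)) = 39.8497
d((-18, -26), (2, 4)) = 36.0555
d((-18, -26), (29, 7)) = 57.4282
d((-18, -26), (24, 15)) = 58.6941
d((-18, -26), (-3, 17)) = 45.5412
d((-18, -26), (14, 10)) = 48.1664
d((2, 4), (29, 7)) = 27.1662
d((2, 4), (24, 15)) = 24.5967
d((2, 4), (-3, 17)) = 13.9284
d((2, 4), (14, 10)) = 13.4164
d((29, 7), (24, 15)) = 9.434
d((29, 7), (-3, 17)) = 33.5261
d((29, 7), (14, 10)) = 15.2971
d((24, 15), (-3, 17)) = 27.074
d((24, 15), (14, 10)) = 11.1803
d((-3, 17), (14, 10)) = 18.3848

Closest pair: (5, 6) and (2, 4) with distance 3.6056

The closest pair is (5, 6) and (2, 4) with Euclidean distance 3.6056. For 8 points, brute-force pairwise comparison is shown above. For large n, the divide-and-conquer algorithm (sort by x, recurse on halves, check the dividing strip) achieves O(n log n).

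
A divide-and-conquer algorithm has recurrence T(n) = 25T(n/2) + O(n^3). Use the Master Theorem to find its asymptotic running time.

Master Theorem for T(n) = 25T(n/2) + O(n^3):

a = 25, b = 2, c = 3
log_b(a) = log_2(25) = 4.6439

Case 1: c = 3 < log_2(25) = 4.6439
T(n) = O(n^(log_2 25))

For T(n) = 25T(n/2) + O(n^3): log_2(25) = 4.6439. This is Case 1 of the Master Theorem (c < log_b(a), work dominated by leaves), giving O(n^(log_2 25)).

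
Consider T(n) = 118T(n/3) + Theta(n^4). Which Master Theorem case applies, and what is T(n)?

Master Theorem for T(n) = 118T(n/3) + O(n^4):

a = 118, b = 3, c = 4
log_b(a) = log_3(118) = 4.3425

Case 1: c = 4 < log_3(118) = 4.3425
T(n) = O(n^(log_3 118))

For T(n) = 118T(n/3) + O(n^4): log_3(118) = 4.3425. This is Case 1 of the Master Theorem (c < log_b(a), work dominated by leaves), giving O(n^(log_3 118)).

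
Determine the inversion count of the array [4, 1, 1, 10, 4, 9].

Finding inversions in [4, 1, 1, 10, 4, 9]:

(0, 1): arr[0]=4 > arr[1]=1
(0, 2): arr[0]=4 > arr[2]=1
(3, 4): arr[3]=10 > arr[4]=4
(3, 5): arr[3]=10 > arr[5]=9

Total inversions: 4

The array has 4 inversion(s): (0,1), (0,2), (3,4), (3,5). Each pair (i,j) satisfies i < j and arr[i] > arr[j].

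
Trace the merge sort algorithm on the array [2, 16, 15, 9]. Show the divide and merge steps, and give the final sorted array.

Merge sort trace:

Split: [2, 16, 15, 9] -> [2, 16] and [15, 9]
  Split: [2, 16] -> [2] and [16]
  Merge: [2] + [16] -> [2, 16]
  Split: [15, 9] -> [15] and [9]
  Merge: [15] + [9] -> [9, 15]
Merge: [2, 16] + [9, 15] -> [2, 9, 15, 16]

Final sorted array: [2, 9, 15, 16]

The merge sort proceeds by recursively splitting the array and merging sorted halves.
After all merges, the sorted array is [2, 9, 15, 16].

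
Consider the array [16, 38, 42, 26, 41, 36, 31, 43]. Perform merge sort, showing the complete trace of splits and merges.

Merge sort trace:

Split: [16, 38, 42, 26, 41, 36, 31, 43] -> [16, 38, 42, 26] and [41, 36, 31, 43]
  Split: [16, 38, 42, 26] -> [16, 38] and [42, 26]
    Split: [16, 38] -> [16] and [38]
    Merge: [16] + [38] -> [16, 38]
    Split: [42, 26] -> [42] and [26]
    Merge: [42] + [26] -> [26, 42]
  Merge: [16, 38] + [26, 42] -> [16, 26, 38, 42]
  Split: [41, 36, 31, 43] -> [41, 36] and [31, 43]
    Split: [41, 36] -> [41] and [36]
    Merge: [41] + [36] -> [36, 41]
    Split: [31, 43] -> [31] and [43]
    Merge: [31] + [43] -> [31, 43]
  Merge: [36, 41] + [31, 43] -> [31, 36, 41, 43]
Merge: [16, 26, 38, 42] + [31, 36, 41, 43] -> [16, 26, 31, 36, 38, 41, 42, 43]

Final sorted array: [16, 26, 31, 36, 38, 41, 42, 43]

The merge sort proceeds by recursively splitting the array and merging sorted halves.
After all merges, the sorted array is [16, 26, 31, 36, 38, 41, 42, 43].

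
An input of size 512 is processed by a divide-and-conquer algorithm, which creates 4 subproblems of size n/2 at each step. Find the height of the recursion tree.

For divide and conquer with division factor 2:

Problem sizes at each level:
Level 0: 512
Level 1: 256
Level 2: 128
Level 3: 64
Level 4: 32
Level 5: 16
Level 6: 8
Level 7: 4
Level 8: 2
Level 9: 1

The root is level 0 and the size-1 base case is level 9 (the tree spans levels 0 through 9, i.e. 10 levels counting the root), so the depth is the number of divisions: log_2(512) = 9

The recursion tree depth is log_2(512) = 9. At each level, the problem size is divided by 2, so it takes 9 divisions to reduce to a base case of size 1. The algorithm makes 4 recursive calls at each level.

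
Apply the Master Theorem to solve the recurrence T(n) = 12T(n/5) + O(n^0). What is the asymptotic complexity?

Master Theorem for T(n) = 12T(n/5) + O(n^0):

a = 12, b = 5, c = 0
log_b(a) = log_5(12) = 1.5440

Case 1: c = 0 < log_5(12) = 1.5440
T(n) = O(n^(log_5 12))

For T(n) = 12T(n/5) + O(n^0): log_5(12) = 1.5440. This is Case 1 of the Master Theorem (c < log_b(a), work dominated by leaves), giving O(n^(log_5 12)).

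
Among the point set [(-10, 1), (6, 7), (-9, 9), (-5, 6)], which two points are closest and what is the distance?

Computing all pairwise distances among 4 points:

d((-10, 1), (6, 7)) = 17.088
d((-10, 1), (-9, 9)) = 8.0623
d((-10, 1), (-5, 6)) = 7.0711
d((6, 7), (-9, 9)) = 15.1327
d((6, 7), (-5, 6)) = 11.0454
d((-9, 9), (-5, 6)) = 5.0 <-- minimum

Closest pair: (-9, 9) and (-5, 6) with distance 5.0

The closest pair is (-9, 9) and (-5, 6) with Euclidean distance 5.0. For 4 points, brute-force pairwise comparison is shown above. For large n, the divide-and-conquer algorithm (sort by x, recurse on halves, check the dividing strip) achieves O(n log n).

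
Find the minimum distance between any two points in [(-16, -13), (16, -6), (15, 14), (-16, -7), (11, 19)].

Computing all pairwise distances among 5 points:

d((-16, -13), (16, -6)) = 32.7567
d((-16, -13), (15, 14)) = 41.1096
d((-16, -13), (-16, -7)) = 6.0 <-- minimum
d((-16, -13), (11, 19)) = 41.8688
d((16, -6), (15, 14)) = 20.025
d((16, -6), (-16, -7)) = 32.0156
d((16, -6), (11, 19)) = 25.4951
d((15, 14), (-16, -7)) = 37.4433
d((15, 14), (11, 19)) = 6.4031
d((-16, -7), (11, 19)) = 37.4833

Closest pair: (-16, -13) and (-16, -7) with distance 6.0

The closest pair is (-16, -13) and (-16, -7) with Euclidean distance 6.0. For 5 points, brute-force pairwise comparison is shown above. For large n, the divide-and-conquer algorithm (sort by x, recurse on halves, check the dividing strip) achieves O(n log n).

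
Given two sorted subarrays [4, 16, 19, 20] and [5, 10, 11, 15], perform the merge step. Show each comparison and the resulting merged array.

Merging process:

Compare 4 vs 5: take 4 from left. Merged: [4]
Compare 16 vs 5: take 5 from right. Merged: [4, 5]
Compare 16 vs 10: take 10 from right. Merged: [4, 5, 10]
Compare 16 vs 11: take 11 from right. Merged: [4, 5, 10, 11]
Compare 16 vs 15: take 15 from right. Merged: [4, 5, 10, 11, 15]
Append remaining from left: [16, 19, 20]. Merged: [4, 5, 10, 11, 15, 16, 19, 20]

Final merged array: [4, 5, 10, 11, 15, 16, 19, 20]
Total comparisons: 5

The merged array is [4, 5, 10, 11, 15, 16, 19, 20], requiring 5 comparisons. The merge step runs in O(n) time where n is the total number of elements.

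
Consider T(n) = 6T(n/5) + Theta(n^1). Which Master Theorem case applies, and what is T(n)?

Master Theorem for T(n) = 6T(n/5) + O(n^1):

a = 6, b = 5, c = 1
log_b(a) = log_5(6) = 1.1133

Case 1: c = 1 < log_5(6) = 1.1133
T(n) = O(n^(log_5 6))

For T(n) = 6T(n/5) + O(n^1): log_5(6) = 1.1133. This is Case 1 of the Master Theorem (c < log_b(a), work dominated by leaves), giving O(n^(log_5 6)).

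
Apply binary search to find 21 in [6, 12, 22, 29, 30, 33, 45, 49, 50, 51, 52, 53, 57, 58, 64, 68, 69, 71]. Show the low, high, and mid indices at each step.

Binary search for 21 in [6, 12, 22, 29, 30, 33, 45, 49, 50, 51, 52, 53, 57, 58, 64, 68, 69, 71]:

lo=0, hi=17, mid=8, arr[mid]=50 -> 50 > 21, search left half
lo=0, hi=7, mid=3, arr[mid]=29 -> 29 > 21, search left half
lo=0, hi=2, mid=1, arr[mid]=12 -> 12 < 21, search right half
lo=2, hi=2, mid=2, arr[mid]=22 -> 22 > 21, search left half
lo=2 > hi=1, target 21 not found

Binary search determines that 21 is not in the array after 4 comparisons. The search space was exhausted without finding the target.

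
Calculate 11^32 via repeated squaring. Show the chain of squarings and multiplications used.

Computing 11^32 by squaring (build up from 11^1; each line after the first costs one multiplication):

11^1 = 11
11^2 = (11^1)^2 = 11^2 = 121
11^4 = (11^2)^2 = 121^2 = 14641
11^8 = (11^4)^2 = 14641^2 = 214358881
11^16 = (11^8)^2 = 214358881^2 = 45949729863572161
11^32 = (11^16)^2 = 45949729863572161^2 = 2111377674535255285545615254209921

Result: 2111377674535255285545615254209921
Multiplications needed: 5 (5 lines after 11^1)

11^32 = 2111377674535255285545615254209921. Using exponentiation by squaring, this requires 5 multiplications. The key idea: if the exponent is even, square the half-power; if odd, multiply by the base once.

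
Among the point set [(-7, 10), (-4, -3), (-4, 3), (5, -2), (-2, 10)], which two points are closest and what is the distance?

Computing all pairwise distances among 5 points:

d((-7, 10), (-4, -3)) = 13.3417
d((-7, 10), (-4, 3)) = 7.6158
d((-7, 10), (5, -2)) = 16.9706
d((-7, 10), (-2, 10)) = 5.0 <-- minimum
d((-4, -3), (-4, 3)) = 6.0
d((-4, -3), (5, -2)) = 9.0554
d((-4, -3), (-2, 10)) = 13.1529
d((-4, 3), (5, -2)) = 10.2956
d((-4, 3), (-2, 10)) = 7.2801
d((5, -2), (-2, 10)) = 13.8924

Closest pair: (-7, 10) and (-2, 10) with distance 5.0

The closest pair is (-7, 10) and (-2, 10) with Euclidean distance 5.0. For 5 points, brute-force pairwise comparison is shown above. For large n, the divide-and-conquer algorithm (sort by x, recurse on halves, check the dividing strip) achieves O(n log n).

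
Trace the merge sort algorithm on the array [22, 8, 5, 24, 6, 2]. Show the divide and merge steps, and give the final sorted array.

Merge sort trace:

Split: [22, 8, 5, 24, 6, 2] -> [22, 8, 5] and [24, 6, 2]
  Split: [22, 8, 5] -> [22] and [8, 5]
    Split: [8, 5] -> [8] and [5]
    Merge: [8] + [5] -> [5, 8]
  Merge: [22] + [5, 8] -> [5, 8, 22]
  Split: [24, 6, 2] -> [24] and [6, 2]
    Split: [6, 2] -> [6] and [2]
    Merge: [6] + [2] -> [2, 6]
  Merge: [24] + [2, 6] -> [2, 6, 24]
Merge: [5, 8, 22] + [2, 6, 24] -> [2, 5, 6, 8, 22, 24]

Final sorted array: [2, 5, 6, 8, 22, 24]

The merge sort proceeds by recursively splitting the array and merging sorted halves.
After all merges, the sorted array is [2, 5, 6, 8, 22, 24].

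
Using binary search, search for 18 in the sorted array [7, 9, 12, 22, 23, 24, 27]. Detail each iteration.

Binary search for 18 in [7, 9, 12, 22, 23, 24, 27]:

lo=0, hi=6, mid=3, arr[mid]=22 -> 22 > 18, search left half
lo=0, hi=2, mid=1, arr[mid]=9 -> 9 < 18, search right half
lo=2, hi=2, mid=2, arr[mid]=12 -> 12 < 18, search right half
lo=3 > hi=2, target 18 not found

Binary search determines that 18 is not in the array after 3 comparisons. The search space was exhausted without finding the target.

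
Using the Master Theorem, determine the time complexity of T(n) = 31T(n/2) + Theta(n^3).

Master Theorem for T(n) = 31T(n/2) + O(n^3):

a = 31, b = 2, c = 3
log_b(a) = log_2(31) = 4.9542

Case 1: c = 3 < log_2(31) = 4.9542
T(n) = O(n^(log_2 31))

For T(n) = 31T(n/2) + O(n^3): log_2(31) = 4.9542. This is Case 1 of the Master Theorem (c < log_b(a), work dominated by leaves), giving O(n^(log_2 31)).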